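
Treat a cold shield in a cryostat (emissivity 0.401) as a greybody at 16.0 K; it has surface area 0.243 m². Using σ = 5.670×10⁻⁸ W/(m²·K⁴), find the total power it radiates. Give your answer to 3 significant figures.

P ≈ 3.62×10⁻⁴ W

Area A = 0.243 m².
P = εσAT⁴ = 0.401 × 5.670×10⁻⁸ × 0.243 × (16.0)⁴ = 3.62×10⁻⁴ W.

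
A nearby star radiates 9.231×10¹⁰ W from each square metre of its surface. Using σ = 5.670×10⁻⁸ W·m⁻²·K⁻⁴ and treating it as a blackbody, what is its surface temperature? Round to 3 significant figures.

I = σT⁴, so T = (I/σ)^(1/4) = (9.231×10¹⁰/(5.670×10⁻⁸))^(1/4) = 3.57×10⁴ K.

T ≈ 3.57×10⁴ K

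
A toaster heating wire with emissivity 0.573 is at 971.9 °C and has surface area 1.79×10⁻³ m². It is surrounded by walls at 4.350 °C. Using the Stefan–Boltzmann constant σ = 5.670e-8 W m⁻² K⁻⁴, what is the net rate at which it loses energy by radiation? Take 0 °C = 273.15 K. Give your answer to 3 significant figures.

Net loss ≈ 139 W

T = 971.9 °C + 273.15 = 1245.05 K.
Surroundings: T = 4.350 °C + 273.15 = 277.500 K.
Area A = 1.79×10⁻³ m².
Net radiated power P_net = εσA(T⁴ − T₀⁴) = 0.573×5.670×10⁻⁸×1.79×10⁻³×(1245.05⁴ − 277.500⁴).
T⁴ − T₀⁴ = 2.40296×10¹² − 5.92996×10⁹ = 2.39703×10¹² K⁴, so P_net = 139 W.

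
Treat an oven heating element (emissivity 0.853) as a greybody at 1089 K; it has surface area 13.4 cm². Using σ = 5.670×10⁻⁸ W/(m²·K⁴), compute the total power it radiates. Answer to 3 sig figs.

P ≈ 91.1 W

Area A = 13.4 cm² = 1.34×10⁻³ m².
P = εσAT⁴ = 0.853 × 5.670×10⁻⁸ × 1.34×10⁻³ × (1089)⁴ = 91.1 W.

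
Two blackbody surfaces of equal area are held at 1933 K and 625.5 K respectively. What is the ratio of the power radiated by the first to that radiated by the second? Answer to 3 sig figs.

With equal areas, P₁/P₂ = (T₁/T₂)⁴ = (1933/625.5)⁴ = 91.2.

P₁/P₂ ≈ 91.2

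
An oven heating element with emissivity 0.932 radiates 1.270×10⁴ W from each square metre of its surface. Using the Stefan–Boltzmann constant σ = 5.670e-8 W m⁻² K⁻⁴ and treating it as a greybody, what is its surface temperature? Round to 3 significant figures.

T ≈ 700 K

I = εσT⁴, so T = (I/εσ)^(1/4) = (1.270×10⁴/(0.932×5.670×10⁻⁸))^(1/4) = 700 K.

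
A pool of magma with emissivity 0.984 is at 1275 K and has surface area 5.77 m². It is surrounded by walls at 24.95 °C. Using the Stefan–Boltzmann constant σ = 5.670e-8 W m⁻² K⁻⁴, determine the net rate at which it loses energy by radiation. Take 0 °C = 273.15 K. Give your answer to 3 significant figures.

Net loss ≈ 8.48×10⁵ W

Surroundings: T = 24.95 °C + 273.15 = 298.10 K.
Area A = 5.77 m².
Net radiated power P_net = εσA(T⁴ − T₀⁴) = 0.984×5.670×10⁻⁸×5.77×(1275⁴ − 298.10⁴).
T⁴ − T₀⁴ = 2.64266×10¹² − 7.89674×10⁹ = 2.63476×10¹² K⁴, so P_net = 8.48×10⁵ W.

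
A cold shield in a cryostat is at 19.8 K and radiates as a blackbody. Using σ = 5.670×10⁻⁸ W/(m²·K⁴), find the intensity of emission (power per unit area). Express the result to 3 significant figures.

Stefan–Boltzmann: I = σT⁴ = 5.670×10⁻⁸ × (19.8)⁴ = 8.71×10⁻³ W/m².

I ≈ 8.71×10⁻³ W/m²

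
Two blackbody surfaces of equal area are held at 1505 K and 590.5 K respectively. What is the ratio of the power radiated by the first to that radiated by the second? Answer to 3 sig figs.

With equal areas, P₁/P₂ = (T₁/T₂)⁴ = (1505/590.5)⁴ = 42.2.

P₁/P₂ ≈ 42.2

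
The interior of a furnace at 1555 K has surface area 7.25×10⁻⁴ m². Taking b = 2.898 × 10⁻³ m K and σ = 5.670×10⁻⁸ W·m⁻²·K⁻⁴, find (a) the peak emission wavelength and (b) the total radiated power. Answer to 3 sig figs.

(a) λ_max = b/T = 2.898×10⁻³/1555 = 1.864×10⁻⁶ m = 1.86×10³ nm.
Area A = 7.25×10⁻⁴ m².
(b) P = σAT⁴ = 5.670×10⁻⁸×7.25×10⁻⁴×(1555)⁴ = 240 W.

λ_max ≈ 1.86×10³ nm; P ≈ 240 W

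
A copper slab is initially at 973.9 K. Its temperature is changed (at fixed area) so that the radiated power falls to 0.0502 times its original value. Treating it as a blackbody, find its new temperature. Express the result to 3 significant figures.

P ∝ T⁴, so T₂/T₁ = (P₂/P₁)^(1/4) = (0.0502)^(1/4) = 0.473343.
T₂ = 973.9 × 0.473343 = 461 K.

T₂ ≈ 461 K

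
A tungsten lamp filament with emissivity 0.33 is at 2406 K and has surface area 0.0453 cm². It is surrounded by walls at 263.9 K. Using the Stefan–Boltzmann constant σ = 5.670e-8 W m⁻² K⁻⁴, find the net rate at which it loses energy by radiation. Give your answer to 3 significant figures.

Net loss ≈ 2.84 W

Area A = 0.0453 cm² = 4.53×10⁻⁶ m².
Net radiated power P_net = εσA(T⁴ − T₀⁴) = 0.33×5.670×10⁻⁸×4.53×10⁻⁶×(2406⁴ − 263.9⁴).
T⁴ − T₀⁴ = 3.35106×10¹³ − 4.85018×10⁹ = 3.35057×10¹³ K⁴, so P_net = 2.84 W.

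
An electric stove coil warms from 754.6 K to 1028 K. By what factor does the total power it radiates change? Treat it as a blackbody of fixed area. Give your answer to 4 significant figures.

P₂/P₁ ≈ 3.444

P ∝ T⁴, so P₂/P₁ = (T₂/T₁)⁴ = (1028/754.6)⁴ = (1.36231)⁴ = 3.444.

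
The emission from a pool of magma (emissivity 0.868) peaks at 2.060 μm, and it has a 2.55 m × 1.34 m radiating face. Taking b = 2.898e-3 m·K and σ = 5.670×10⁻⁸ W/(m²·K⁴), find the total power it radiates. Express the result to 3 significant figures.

P ≈ 6.59×10⁵ W

Wien's law: T = b/λ_max = 2.898×10⁻³/2.060×10⁻⁶ = 1406.80 K.
Area A = 2.55 × 1.34 = 3.417 m².
Then P = εσAT⁴ = 0.868×5.670×10⁻⁸×3.417×(1406.80)⁴ = 6.59×10⁵ W.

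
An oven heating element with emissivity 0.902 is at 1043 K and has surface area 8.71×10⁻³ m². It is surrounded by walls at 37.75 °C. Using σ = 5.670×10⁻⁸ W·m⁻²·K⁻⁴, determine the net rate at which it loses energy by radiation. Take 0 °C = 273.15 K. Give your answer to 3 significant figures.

Net loss ≈ 523 W

Surroundings: T = 37.75 °C + 273.15 = 310.90 K.
Area A = 8.71×10⁻³ m².
Net radiated power P_net = εσA(T⁴ − T₀⁴) = 0.902×5.670×10⁻⁸×8.71×10⁻³×(1043⁴ − 310.90⁴).
T⁴ − T₀⁴ = 1.18342×10¹² − 9.34293×10⁹ = 1.17408×10¹² K⁴, so P_net = 523 W.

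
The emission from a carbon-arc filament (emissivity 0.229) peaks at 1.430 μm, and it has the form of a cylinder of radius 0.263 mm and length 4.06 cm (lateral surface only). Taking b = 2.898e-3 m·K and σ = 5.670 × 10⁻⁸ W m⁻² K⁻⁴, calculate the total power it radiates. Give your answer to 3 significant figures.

P ≈ 14.7 W

Wien's law: T = b/λ_max = 2.898×10⁻³/1.430×10⁻⁶ = 2026.57 K.
Lateral area A = 2πrL = 2π×2.63×10⁻⁴×0.0406 = 6.70906×10⁻⁵ m².
Then P = εσAT⁴ = 0.229×5.670×10⁻⁸×6.70906×10⁻⁵×(2026.57)⁴ = 14.7 W.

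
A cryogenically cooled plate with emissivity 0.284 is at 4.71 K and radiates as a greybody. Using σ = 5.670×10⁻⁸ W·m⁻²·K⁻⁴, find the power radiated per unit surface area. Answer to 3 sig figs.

I ≈ 7.92×10⁻⁶ W/m²

Stefan–Boltzmann: I = εσT⁴ = 0.284 × 5.670×10⁻⁸ × (4.71)⁴ = 7.92×10⁻⁶ W/m².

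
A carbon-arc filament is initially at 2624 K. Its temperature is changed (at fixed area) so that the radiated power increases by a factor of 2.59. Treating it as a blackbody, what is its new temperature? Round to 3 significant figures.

P ∝ T⁴, so T₂/T₁ = (P₂/P₁)^(1/4) = (2.59)^(1/4) = 1.26860.
T₂ = 2624 × 1.26860 = 3.33×10³ K.

T₂ ≈ 3.33×10³ K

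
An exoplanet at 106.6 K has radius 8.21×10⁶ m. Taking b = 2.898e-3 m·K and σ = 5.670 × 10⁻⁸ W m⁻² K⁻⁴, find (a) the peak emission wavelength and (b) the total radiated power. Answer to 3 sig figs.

λ_max ≈ 27.2 μm; P ≈ 6.20×10¹⁵ W

(a) λ_max = b/T = 2.898×10⁻³/106.6 = 2.719×10⁻⁵ m = 27.2 μm.
Surface area A = 4πR² = 4π(8.21×10⁶ m)² = 8.47025×10¹⁴ m².
(b) P = σAT⁴ = 5.670×10⁻⁸×8.47025×10¹⁴×(106.6)⁴ = 6.20×10¹⁵ W.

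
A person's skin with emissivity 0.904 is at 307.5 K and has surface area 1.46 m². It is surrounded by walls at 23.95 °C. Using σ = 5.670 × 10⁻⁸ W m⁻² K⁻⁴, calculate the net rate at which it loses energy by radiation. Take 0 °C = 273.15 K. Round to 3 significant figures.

Surroundings: T = 23.95 °C + 273.15 = 297.10 K.
Area A = 1.46 m².
Net radiated power P_net = εσA(T⁴ − T₀⁴) = 0.904×5.670×10⁻⁸×1.46×(307.5⁴ − 297.10⁴).
T⁴ − T₀⁴ = 8.94088×10⁹ − 7.79131×10⁹ = 1.14957×10⁹ K⁴, so P_net = 86.0 W.

Net loss ≈ 86.0 W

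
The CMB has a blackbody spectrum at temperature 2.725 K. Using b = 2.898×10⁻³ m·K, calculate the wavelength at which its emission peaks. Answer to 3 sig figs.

λ_max ≈ 1.06×10⁻³ m

Wien's displacement law: λ_max = b/T = (2.898×10⁻³ m·K)/(2.725 K) = 1.063×10⁻³ m.
That is 1.06×10⁻³ m, in the microwave range.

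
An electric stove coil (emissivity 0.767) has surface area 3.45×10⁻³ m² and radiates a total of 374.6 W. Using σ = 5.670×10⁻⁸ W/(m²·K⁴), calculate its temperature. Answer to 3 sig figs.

T ≈ 1.26×10³ K

Area A = 3.45×10⁻³ m².
P = εσAT⁴ ⇒ T = (P/(εσA))^(1/4) = (374.6/(0.767×5.670×10⁻⁸×3.45×10⁻³))^(1/4) = 1.26×10³ K.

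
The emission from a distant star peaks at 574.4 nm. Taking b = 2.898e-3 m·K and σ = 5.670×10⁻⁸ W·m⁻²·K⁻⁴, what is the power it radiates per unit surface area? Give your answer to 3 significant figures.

I ≈ 3.67×10⁷ W/m²

Wien's law: T = b/λ_max = 2.898×10⁻³/5.744×10⁻⁷ = 5045.26 K.
Then I = σT⁴ = 5.670×10⁻⁸×(5045.26)⁴ = 3.67×10⁷ W/m².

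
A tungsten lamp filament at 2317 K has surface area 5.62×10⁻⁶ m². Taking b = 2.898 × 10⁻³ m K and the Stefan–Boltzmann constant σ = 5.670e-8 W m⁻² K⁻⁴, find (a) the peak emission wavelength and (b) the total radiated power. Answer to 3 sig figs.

λ_max ≈ 1.25 μm; P ≈ 9.18 W

(a) λ_max = b/T = 2.898×10⁻³/2317 = 1.251×10⁻⁶ m = 1.25 μm.
Area A = 5.62×10⁻⁶ m².
(b) P = σAT⁴ = 5.670×10⁻⁸×5.62×10⁻⁶×(2317)⁴ = 9.18 W.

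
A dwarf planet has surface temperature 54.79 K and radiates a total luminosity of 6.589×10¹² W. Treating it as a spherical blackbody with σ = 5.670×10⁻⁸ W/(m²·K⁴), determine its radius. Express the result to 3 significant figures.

R ≈ 1.01×10⁶ m

L = 4πR²σT⁴ ⇒ R = √(L/(4πσT⁴)).
σT⁴ = 0.510962 W/m², so R = √(6.589×10¹²/(4π×0.510962)) = 1.01×10⁶ m.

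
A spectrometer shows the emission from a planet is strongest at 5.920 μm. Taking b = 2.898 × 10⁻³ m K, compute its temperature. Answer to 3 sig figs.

T ≈ 490 K

Wien's law gives T = b/λ_max = (2.898×10⁻³ m·K)/(5.920×10⁻⁶ m) = 490 K.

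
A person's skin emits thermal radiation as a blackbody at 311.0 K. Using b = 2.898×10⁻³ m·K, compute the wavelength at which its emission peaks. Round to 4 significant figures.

Wien's displacement law: λ_max = b/T = (2.898×10⁻³ m·K)/(311.0 K) = 9.3183×10⁻⁶ m.
That is 9.318 μm, in the infrared range.

λ_max ≈ 9.318 μm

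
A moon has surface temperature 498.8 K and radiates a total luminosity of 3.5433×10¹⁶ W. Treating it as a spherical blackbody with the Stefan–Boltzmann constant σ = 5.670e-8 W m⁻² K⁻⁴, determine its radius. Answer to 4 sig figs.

L = 4πR²σT⁴ ⇒ R = √(L/(4πσT⁴)).
σT⁴ = 3509.85 W/m², so R = √(3.5433×10¹⁶/(4π×3509.85)) = 8.963×10⁵ m.

R ≈ 8.963×10⁵ m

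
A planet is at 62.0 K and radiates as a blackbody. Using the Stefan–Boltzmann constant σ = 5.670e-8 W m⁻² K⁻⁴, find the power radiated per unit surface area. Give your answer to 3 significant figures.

Stefan–Boltzmann: I = σT⁴ = 5.670×10⁻⁸ × (62.0)⁴ = 0.838 W/m².

I ≈ 0.838 W/m²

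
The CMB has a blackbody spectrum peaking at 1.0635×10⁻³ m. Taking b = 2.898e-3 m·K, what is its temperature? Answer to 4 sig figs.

Wien's law gives T = b/λ_max = (2.898×10⁻³ m·K)/(1.0635×10⁻³ m) = 2.725 K.

T ≈ 2.725 K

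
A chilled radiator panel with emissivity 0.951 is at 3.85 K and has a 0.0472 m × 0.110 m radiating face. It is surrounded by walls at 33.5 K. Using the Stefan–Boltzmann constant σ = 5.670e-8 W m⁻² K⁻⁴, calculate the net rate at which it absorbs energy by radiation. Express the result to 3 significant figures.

Net gain ≈ 3.53×10⁻⁴ W

Area A = 0.0472 × 0.110 = 5.192×10⁻³ m².
Net radiated power P_net = εσA(T⁴ − T₀⁴) = 0.951×5.670×10⁻⁸×5.192×10⁻³×(3.85⁴ − 33.5⁴).
T⁴ − T₀⁴ = 219.707 − 1.25945×10⁶ = -1.25923×10⁶ K⁴, so P_net = -3.53×10⁻⁴ W — negative, meaning a net gain of 3.53×10⁻⁴ W.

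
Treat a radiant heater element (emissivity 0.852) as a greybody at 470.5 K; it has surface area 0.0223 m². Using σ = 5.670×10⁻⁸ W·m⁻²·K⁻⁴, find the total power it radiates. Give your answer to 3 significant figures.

Area A = 0.0223 m².
P = εσAT⁴ = 0.852 × 5.670×10⁻⁸ × 0.0223 × (470.5)⁴ = 52.8 W.

P ≈ 52.8 W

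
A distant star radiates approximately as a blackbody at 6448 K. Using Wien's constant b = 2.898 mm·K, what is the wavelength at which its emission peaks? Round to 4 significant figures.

λ_max ≈ 0.4494 μm

Wien's displacement law: λ_max = b/T = (2.898×10⁻³ m·K)/(6448 K) = 4.4944×10⁻⁷ m.
That is 0.4494 μm, in the visible range.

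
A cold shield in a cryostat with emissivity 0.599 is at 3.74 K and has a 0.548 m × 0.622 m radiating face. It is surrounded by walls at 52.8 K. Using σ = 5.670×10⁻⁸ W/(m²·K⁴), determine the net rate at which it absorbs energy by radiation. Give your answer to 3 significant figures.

Net gain ≈ 0.0900 W

Area A = 0.548 × 0.622 = 0.340856 m².
Net radiated power P_net = εσA(T⁴ − T₀⁴) = 0.599×5.670×10⁻⁸×0.340856×(3.74⁴ − 52.8⁴).
T⁴ − T₀⁴ = 195.653 − 7.77205×10⁶ = -7.77185×10⁶ K⁴, so P_net = -0.0900 W — negative, meaning a net gain of 0.0900 W.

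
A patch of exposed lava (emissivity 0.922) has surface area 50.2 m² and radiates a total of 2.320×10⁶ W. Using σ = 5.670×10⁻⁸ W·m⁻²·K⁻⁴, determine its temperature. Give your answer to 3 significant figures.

T ≈ 970 K

Area A = 50.2 m².
P = εσAT⁴ ⇒ T = (P/(εσA))^(1/4) = (2.320×10⁶/(0.922×5.670×10⁻⁸×50.2))^(1/4) = 970 K.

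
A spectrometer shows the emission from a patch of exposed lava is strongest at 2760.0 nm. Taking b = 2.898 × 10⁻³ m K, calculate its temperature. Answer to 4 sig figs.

T ≈ 1050 K

Wien's law gives T = b/λ_max = (2.898×10⁻³ m·K)/(2.7600×10⁻⁶ m) = 1050 K.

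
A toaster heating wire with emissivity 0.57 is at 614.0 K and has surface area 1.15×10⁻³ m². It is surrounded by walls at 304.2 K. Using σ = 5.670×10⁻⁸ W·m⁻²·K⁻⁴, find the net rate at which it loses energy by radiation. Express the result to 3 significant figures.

Net loss ≈ 4.96 W

Area A = 1.15×10⁻³ m².
Net radiated power P_net = εσA(T⁴ − T₀⁴) = 0.57×5.670×10⁻⁸×1.15×10⁻³×(614.0⁴ − 304.2⁴).
T⁴ − T₀⁴ = 1.42126×10¹¹ − 8.56321×10⁹ = 1.33563×10¹¹ K⁴, so P_net = 4.96 W.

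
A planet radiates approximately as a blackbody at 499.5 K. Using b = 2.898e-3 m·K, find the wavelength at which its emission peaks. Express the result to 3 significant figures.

λ_max ≈ 5.80 μm

Wien's displacement law: λ_max = b/T = (2.898×10⁻³ m·K)/(499.5 K) = 5.802×10⁻⁶ m.
That is 5.80 μm, in the infrared range.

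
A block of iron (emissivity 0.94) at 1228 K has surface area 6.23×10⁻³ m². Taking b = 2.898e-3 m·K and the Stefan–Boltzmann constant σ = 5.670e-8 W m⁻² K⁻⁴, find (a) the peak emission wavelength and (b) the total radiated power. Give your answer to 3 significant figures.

λ_max ≈ 2.36 μm; P ≈ 755 W

(a) λ_max = b/T = 2.898×10⁻³/1228 = 2.360×10⁻⁶ m = 2.36 μm.
Area A = 6.23×10⁻³ m².
(b) P = εσAT⁴ = 0.94×5.670×10⁻⁸×6.23×10⁻³×(1228)⁴ = 755 W.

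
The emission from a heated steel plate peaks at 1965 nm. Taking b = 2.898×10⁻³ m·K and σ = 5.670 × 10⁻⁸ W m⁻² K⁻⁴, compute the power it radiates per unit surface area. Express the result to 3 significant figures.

Wien's law: T = b/λ_max = 2.898×10⁻³/1.965×10⁻⁶ = 1474.81 K.
Then I = σT⁴ = 5.670×10⁻⁸×(1474.81)⁴ = 2.68×10⁵ W/m².

I ≈ 2.68×10⁵ W/m²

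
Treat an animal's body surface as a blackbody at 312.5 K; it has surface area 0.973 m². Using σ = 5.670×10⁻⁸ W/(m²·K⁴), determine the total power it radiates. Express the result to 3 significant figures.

Area A = 0.973 m².
P = σAT⁴ = 5.670×10⁻⁸ × 0.973 × (312.5)⁴ = 526 W.

P ≈ 526 W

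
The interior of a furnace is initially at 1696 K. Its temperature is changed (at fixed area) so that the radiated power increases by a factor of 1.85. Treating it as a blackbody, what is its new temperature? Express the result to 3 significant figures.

T₂ ≈ 1.98×10³ K

P ∝ T⁴, so T₂/T₁ = (P₂/P₁)^(1/4) = (1.85)^(1/4) = 1.16625.
T₂ = 1696 × 1.16625 = 1.98×10³ K.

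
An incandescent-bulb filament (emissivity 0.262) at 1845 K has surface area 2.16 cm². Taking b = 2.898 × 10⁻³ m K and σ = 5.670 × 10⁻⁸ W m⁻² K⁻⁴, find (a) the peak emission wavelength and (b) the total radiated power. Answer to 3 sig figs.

(a) λ_max = b/T = 2.898×10⁻³/1845 = 1.571×10⁻⁶ m = 1.57×10³ nm.
Area A = 2.16 cm² = 2.16×10⁻⁴ m².
(b) P = εσAT⁴ = 0.262×5.670×10⁻⁸×2.16×10⁻⁴×(1845)⁴ = 37.2 W.

λ_max ≈ 1.57×10³ nm; P ≈ 37.2 W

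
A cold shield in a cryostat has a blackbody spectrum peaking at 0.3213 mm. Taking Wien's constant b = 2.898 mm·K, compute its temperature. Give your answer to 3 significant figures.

Wien's law gives T = b/λ_max = (2.898×10⁻³ m·K)/(3.213×10⁻⁴ m) = 9.02 K.

T ≈ 9.02 K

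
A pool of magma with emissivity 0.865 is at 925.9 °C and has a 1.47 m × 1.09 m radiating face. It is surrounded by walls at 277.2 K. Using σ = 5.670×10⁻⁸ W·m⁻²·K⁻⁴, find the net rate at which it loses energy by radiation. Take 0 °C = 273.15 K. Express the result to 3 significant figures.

T = 925.9 °C + 273.15 = 1199.05 K.
Area A = 1.47 × 1.09 = 1.6023 m².
Net radiated power P_net = εσA(T⁴ − T₀⁴) = 0.865×5.670×10⁻⁸×1.6023×(1199.05⁴ − 277.2⁴).
T⁴ − T₀⁴ = 2.06704×10¹² − 5.90436×10⁹ = 2.06114×10¹² K⁴, so P_net = 1.62×10⁵ W.

Net loss ≈ 1.62×10⁵ W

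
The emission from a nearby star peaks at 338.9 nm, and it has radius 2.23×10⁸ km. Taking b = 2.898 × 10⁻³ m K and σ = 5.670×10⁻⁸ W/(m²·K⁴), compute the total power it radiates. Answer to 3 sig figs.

P ≈ 1.89×10³² W

Wien's law: T = b/λ_max = 2.898×10⁻³/3.389×10⁻⁷ = 8551.20 K.
Surface area A = 4πR² = 4π(2.23×10¹¹ m)² = 6.24913×10²³ m².
Then P = σAT⁴ = 5.670×10⁻⁸×6.24913×10²³×(8551.20)⁴ = 1.89×10³² W.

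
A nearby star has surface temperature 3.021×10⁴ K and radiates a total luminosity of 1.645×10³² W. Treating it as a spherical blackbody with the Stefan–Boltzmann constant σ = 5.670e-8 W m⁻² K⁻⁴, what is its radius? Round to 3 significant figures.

R ≈ 1.66×10¹⁰ m

L = 4πR²σT⁴ ⇒ R = √(L/(4πσT⁴)).
σT⁴ = 4.72265×10¹⁰ W/m², so R = √(1.645×10³²/(4π×4.72265×10¹⁰)) = 1.66×10¹⁰ m.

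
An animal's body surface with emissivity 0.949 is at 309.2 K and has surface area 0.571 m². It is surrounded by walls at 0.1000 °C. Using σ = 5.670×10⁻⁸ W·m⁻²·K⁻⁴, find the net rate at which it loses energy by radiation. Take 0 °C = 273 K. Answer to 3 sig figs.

Net loss ≈ 110 W

Surroundings: T = 0.1000 °C + 273 = 273.1000 K.
Area A = 0.571 m².
Net radiated power P_net = εσA(T⁴ − T₀⁴) = 0.949×5.670×10⁻⁸×0.571×(309.2⁴ − 273.1000⁴).
T⁴ − T₀⁴ = 9.14025×10⁹ − 5.56271×10⁹ = 3.57754×10⁹ K⁴, so P_net = 110 W.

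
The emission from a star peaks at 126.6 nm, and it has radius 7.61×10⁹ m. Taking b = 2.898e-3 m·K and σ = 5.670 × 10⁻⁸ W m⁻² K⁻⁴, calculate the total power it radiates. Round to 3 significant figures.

Wien's law: T = b/λ_max = 2.898×10⁻³/1.266×10⁻⁷ = 22891.0 K.
Surface area A = 4πR² = 4π(7.61×10⁹ m)² = 7.27745×10²⁰ m².
Then P = σAT⁴ = 5.670×10⁻⁸×7.27745×10²⁰×(22891.0)⁴ = 1.13×10³¹ W.

P ≈ 1.13×10³¹ W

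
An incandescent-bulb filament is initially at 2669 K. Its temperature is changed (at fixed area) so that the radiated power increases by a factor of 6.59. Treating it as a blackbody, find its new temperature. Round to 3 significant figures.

P ∝ T⁴, so T₂/T₁ = (P₂/P₁)^(1/4) = (6.59)^(1/4) = 1.60222.
T₂ = 2669 × 1.60222 = 4.28×10³ K.

T₂ ≈ 4.28×10³ K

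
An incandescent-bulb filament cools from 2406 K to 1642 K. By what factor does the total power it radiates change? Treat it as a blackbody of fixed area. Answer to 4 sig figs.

P₂/P₁ ≈ 0.2169

P ∝ T⁴, so P₂/P₁ = (T₂/T₁)⁴ = (1642/2406)⁴ = (0.682461)⁴ = 0.2169.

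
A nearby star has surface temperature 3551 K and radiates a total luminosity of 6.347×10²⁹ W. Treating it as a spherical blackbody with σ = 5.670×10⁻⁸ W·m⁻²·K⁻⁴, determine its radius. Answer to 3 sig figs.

R ≈ 7.48×10¹⁰ m

L = 4πR²σT⁴ ⇒ R = √(L/(4πσT⁴)).
σT⁴ = 9.01542×10⁶ W/m², so R = √(6.347×10²⁹/(4π×9.01542×10⁶)) = 7.48×10¹⁰ m.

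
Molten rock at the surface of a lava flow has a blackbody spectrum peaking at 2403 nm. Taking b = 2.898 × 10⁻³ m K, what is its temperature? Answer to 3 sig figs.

T ≈ 1.21×10³ K

Wien's law gives T = b/λ_max = (2.898×10⁻³ m·K)/(2.403×10⁻⁶ m) = 1.21×10³ K.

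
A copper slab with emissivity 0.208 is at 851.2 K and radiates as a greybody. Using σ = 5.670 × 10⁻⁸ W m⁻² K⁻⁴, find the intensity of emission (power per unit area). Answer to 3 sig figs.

Stefan–Boltzmann: I = εσT⁴ = 0.208 × 5.670×10⁻⁸ × (851.2)⁴ = 6.19×10³ W/m².

I ≈ 6.19×10³ W/m²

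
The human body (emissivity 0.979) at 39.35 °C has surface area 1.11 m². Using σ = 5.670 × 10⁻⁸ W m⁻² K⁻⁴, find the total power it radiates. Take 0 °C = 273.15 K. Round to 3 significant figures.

P ≈ 588 W

T = 39.35 °C + 273.15 = 312.50 K.
Area A = 1.11 m².
P = εσAT⁴ = 0.979 × 5.670×10⁻⁸ × 1.11 × (312.50)⁴ = 588 W.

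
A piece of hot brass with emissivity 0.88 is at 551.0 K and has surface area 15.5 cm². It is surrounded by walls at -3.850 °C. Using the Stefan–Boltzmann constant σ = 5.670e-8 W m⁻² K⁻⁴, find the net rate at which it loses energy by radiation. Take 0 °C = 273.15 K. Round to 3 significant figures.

Net loss ≈ 6.72 W

Surroundings: T = -3.850 °C + 273.15 = 269.300 K.
Area A = 15.5 cm² = 1.55×10⁻³ m².
Net radiated power P_net = εσA(T⁴ − T₀⁴) = 0.88×5.670×10⁻⁸×1.55×10⁻³×(551.0⁴ − 269.300⁴).
T⁴ − T₀⁴ = 9.21736×10¹⁰ − 5.25951×10⁹ = 8.69141×10¹⁰ K⁴, so P_net = 6.72 W.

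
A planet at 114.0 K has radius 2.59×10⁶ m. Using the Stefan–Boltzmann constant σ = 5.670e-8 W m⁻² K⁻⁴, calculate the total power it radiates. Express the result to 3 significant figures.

P ≈ 8.07×10¹⁴ W

Surface area A = 4πR² = 4π(2.59×10⁶ m)² = 8.42965×10¹³ m².
P = σAT⁴ = 5.670×10⁻⁸ × 8.42965×10¹³ × (114.0)⁴ = 8.07×10¹⁴ W.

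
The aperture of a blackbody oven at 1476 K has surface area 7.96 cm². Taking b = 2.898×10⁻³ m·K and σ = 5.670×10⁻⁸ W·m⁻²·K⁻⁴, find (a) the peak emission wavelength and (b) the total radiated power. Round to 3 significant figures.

λ_max ≈ 1.96 μm; P ≈ 214 W

(a) λ_max = b/T = 2.898×10⁻³/1476 = 1.963×10⁻⁶ m = 1.96 μm.
Area A = 7.96 cm² = 7.96×10⁻⁴ m².
(b) P = σAT⁴ = 5.670×10⁻⁸×7.96×10⁻⁴×(1476)⁴ = 214 W.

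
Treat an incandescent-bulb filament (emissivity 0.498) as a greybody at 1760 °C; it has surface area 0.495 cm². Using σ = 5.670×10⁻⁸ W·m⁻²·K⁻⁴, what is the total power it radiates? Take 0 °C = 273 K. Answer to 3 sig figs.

P ≈ 23.9 W

T = 1760 °C + 273 = 2033 K.
Area A = 0.495 cm² = 4.95×10⁻⁵ m².
P = εσAT⁴ = 0.498 × 5.670×10⁻⁸ × 4.95×10⁻⁵ × (2033)⁴ = 23.9 W.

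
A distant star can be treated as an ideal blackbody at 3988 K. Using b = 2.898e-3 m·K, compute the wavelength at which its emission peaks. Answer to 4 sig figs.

Wien's displacement law: λ_max = b/T = (2.898×10⁻³ m·K)/(3988 K) = 7.2668×10⁻⁷ m.
That is 0.7267 μm, in the visible range.

λ_max ≈ 0.7267 μm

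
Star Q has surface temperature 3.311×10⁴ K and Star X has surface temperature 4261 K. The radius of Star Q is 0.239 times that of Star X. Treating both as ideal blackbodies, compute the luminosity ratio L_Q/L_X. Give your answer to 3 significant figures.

L_Q/L_X ≈ 208

L ∝ R²T⁴, so L_Q/L_X = (R_Q/R_X)²(T_Q/T_X)⁴ = (0.239)² × (3.311×10⁴/4261)⁴ = 0.057121 × 3645.78 = 208.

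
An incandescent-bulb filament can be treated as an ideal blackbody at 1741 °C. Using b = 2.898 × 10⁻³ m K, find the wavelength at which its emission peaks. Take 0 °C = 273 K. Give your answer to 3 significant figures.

λ_max ≈ 1.44 μm

T = 1741 °C + 273 = 2014 K.
Wien's displacement law: λ_max = b/T = (2.898×10⁻³ m·K)/(2014 K) = 1.439×10⁻⁶ m.
That is 1.44 μm, in the infrared range.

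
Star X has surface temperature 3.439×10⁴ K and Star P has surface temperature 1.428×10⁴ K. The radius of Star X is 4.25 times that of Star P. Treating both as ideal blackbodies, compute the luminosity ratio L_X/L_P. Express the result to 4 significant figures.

L ∝ R²T⁴, so L_X/L_P = (R_X/R_P)²(T_X/T_P)⁴ = (4.25)² × (3.439×10⁴/1.428×10⁴)⁴ = 18.0625 × 33.6369 = 607.6.

L_X/L_P ≈ 607.6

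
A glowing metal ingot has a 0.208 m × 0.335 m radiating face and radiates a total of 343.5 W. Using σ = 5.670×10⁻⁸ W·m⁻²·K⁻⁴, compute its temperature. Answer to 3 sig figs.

Area A = 0.208 × 0.335 = 0.06968 m².
P = σAT⁴ ⇒ T = (P/(σA))^(1/4) = (343.5/(5.670×10⁻⁸×0.06968))^(1/4) = 543 K.

T ≈ 543 K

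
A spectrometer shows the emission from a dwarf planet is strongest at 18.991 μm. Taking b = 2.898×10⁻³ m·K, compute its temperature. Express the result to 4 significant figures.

T ≈ 152.6 K

Wien's law gives T = b/λ_max = (2.898×10⁻³ m·K)/(1.8991×10⁻⁵ m) = 152.6 K.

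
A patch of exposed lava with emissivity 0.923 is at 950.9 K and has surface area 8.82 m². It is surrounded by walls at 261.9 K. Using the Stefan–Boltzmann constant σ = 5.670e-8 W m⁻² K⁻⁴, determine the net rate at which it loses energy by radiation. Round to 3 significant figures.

Net loss ≈ 3.75×10⁵ W

Area A = 8.82 m².
Net radiated power P_net = εσA(T⁴ − T₀⁴) = 0.923×5.670×10⁻⁸×8.82×(950.9⁴ − 261.9⁴).
T⁴ − T₀⁴ = 8.17597×10¹¹ − 4.70481×10⁹ = 8.12892×10¹¹ K⁴, so P_net = 3.75×10⁵ W.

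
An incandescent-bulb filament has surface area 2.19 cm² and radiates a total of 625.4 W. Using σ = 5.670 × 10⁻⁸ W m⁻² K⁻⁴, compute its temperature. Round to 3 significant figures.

Area A = 2.19 cm² = 2.19×10⁻⁴ m².
P = σAT⁴ ⇒ T = (P/(σA))^(1/4) = (625.4/(5.670×10⁻⁸×2.19×10⁻⁴))^(1/4) = 2.66×10³ K.

T ≈ 2.66×10³ K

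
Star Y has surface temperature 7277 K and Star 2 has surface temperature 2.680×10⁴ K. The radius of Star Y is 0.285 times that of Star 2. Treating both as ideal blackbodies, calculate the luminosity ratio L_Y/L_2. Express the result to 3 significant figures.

L ∝ R²T⁴, so L_Y/L_2 = (R_Y/R_2)²(T_Y/T_2)⁴ = (0.285)² × (7277/2.680×10⁴)⁴ = 0.081225 × 5.43589×10⁻³ = 4.42×10⁻⁴.

L_Y/L_2 ≈ 4.42×10⁻⁴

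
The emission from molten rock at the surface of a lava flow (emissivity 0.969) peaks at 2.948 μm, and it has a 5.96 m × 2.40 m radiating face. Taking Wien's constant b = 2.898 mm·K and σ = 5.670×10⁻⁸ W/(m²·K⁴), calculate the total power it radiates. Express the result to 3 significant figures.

P ≈ 7.34×10⁵ W

Wien's law: T = b/λ_max = 2.898×10⁻³/2.948×10⁻⁶ = 983.039 K.
Area A = 5.96 × 2.40 = 14.304 m².
Then P = εσAT⁴ = 0.969×5.670×10⁻⁸×14.304×(983.039)⁴ = 7.34×10⁵ W.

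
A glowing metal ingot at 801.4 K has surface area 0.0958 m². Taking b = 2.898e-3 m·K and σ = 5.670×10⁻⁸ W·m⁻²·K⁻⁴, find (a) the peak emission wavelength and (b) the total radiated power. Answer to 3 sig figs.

(a) λ_max = b/T = 2.898×10⁻³/801.4 = 3.616×10⁻⁶ m = 3.62 μm.
Area A = 0.0958 m².
(b) P = σAT⁴ = 5.670×10⁻⁸×0.0958×(801.4)⁴ = 2.24×10³ W.

λ_max ≈ 3.62 μm; P ≈ 2.24×10³ W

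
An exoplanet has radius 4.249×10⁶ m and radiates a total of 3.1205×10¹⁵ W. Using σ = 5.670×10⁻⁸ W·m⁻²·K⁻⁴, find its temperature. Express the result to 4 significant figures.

Surface area A = 4πR² = 4π(4.249×10⁶ m)² = 2.26873×10¹⁴ m².
P = σAT⁴ ⇒ T = (P/(σA))^(1/4) = (3.1205×10¹⁵/(5.670×10⁻⁸×2.26873×10¹⁴))^(1/4) = 124.8 K.

T ≈ 124.8 K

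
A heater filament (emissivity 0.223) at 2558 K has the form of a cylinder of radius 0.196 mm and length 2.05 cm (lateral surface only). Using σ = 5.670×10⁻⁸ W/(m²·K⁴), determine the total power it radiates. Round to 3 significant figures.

Lateral area A = 2πrL = 2π×1.96×10⁻⁴×0.0205 = 2.52458×10⁻⁵ m².
P = εσAT⁴ = 0.223 × 5.670×10⁻⁸ × 2.52458×10⁻⁵ × (2558)⁴ = 13.7 W.

P ≈ 13.7 W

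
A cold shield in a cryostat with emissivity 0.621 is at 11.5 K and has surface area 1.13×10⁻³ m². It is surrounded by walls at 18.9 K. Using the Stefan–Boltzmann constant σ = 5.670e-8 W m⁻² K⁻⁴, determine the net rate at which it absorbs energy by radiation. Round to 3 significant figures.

Net gain ≈ 4.38×10⁻⁶ W

Area A = 1.13×10⁻³ m².
Net radiated power P_net = εσA(T⁴ − T₀⁴) = 0.621×5.670×10⁻⁸×1.13×10⁻³×(11.5⁴ − 18.9⁴).
T⁴ − T₀⁴ = 17490.1 − 1.27599×10⁵ = -1.10109×10⁵ K⁴, so P_net = -4.38×10⁻⁶ W — negative, meaning a net gain of 4.38×10⁻⁶ W.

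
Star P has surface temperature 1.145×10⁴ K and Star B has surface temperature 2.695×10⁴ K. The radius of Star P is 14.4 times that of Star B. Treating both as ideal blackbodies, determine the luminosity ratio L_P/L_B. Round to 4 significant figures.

L ∝ R²T⁴, so L_P/L_B = (R_P/R_B)²(T_P/T_B)⁴ = (14.4)² × (1.145×10⁴/2.695×10⁴)⁴ = 207.36 × 0.0325827 = 6.756.

L_P/L_B ≈ 6.756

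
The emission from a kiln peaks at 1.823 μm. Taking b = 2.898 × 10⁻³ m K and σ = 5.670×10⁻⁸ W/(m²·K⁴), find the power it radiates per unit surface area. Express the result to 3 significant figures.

I ≈ 3.62×10⁵ W/m²

Wien's law: T = b/λ_max = 2.898×10⁻³/1.823×10⁻⁶ = 1589.69 K.
Then I = σT⁴ = 5.670×10⁻⁸×(1589.69)⁴ = 3.62×10⁵ W/m².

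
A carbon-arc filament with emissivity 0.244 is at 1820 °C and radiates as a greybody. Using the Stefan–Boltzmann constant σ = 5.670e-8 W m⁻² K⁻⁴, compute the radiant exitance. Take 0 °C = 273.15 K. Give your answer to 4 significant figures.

I ≈ 2.656×10⁵ W/m²

T = 1820 °C + 273.15 = 2093.15 K.
Stefan–Boltzmann: I = εσT⁴ = 0.244 × 5.670×10⁻⁸ × (2093.15)⁴ = 2.656×10⁵ W/m².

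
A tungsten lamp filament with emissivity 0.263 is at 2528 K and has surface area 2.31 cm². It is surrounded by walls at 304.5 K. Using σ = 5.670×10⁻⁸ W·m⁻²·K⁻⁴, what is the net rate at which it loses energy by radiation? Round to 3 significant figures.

Net loss ≈ 141 W

Area A = 2.31 cm² = 2.31×10⁻⁴ m².
Net radiated power P_net = εσA(T⁴ − T₀⁴) = 0.263×5.670×10⁻⁸×2.31×10⁻⁴×(2528⁴ − 304.5⁴).
T⁴ − T₀⁴ = 4.08421×10¹³ − 8.59704×10⁹ = 4.08335×10¹³ K⁴, so P_net = 141 W.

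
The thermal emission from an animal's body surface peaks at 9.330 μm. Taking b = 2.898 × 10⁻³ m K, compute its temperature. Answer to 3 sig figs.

Wien's law gives T = b/λ_max = (2.898×10⁻³ m·K)/(9.330×10⁻⁶ m) = 311 K.

T ≈ 311 K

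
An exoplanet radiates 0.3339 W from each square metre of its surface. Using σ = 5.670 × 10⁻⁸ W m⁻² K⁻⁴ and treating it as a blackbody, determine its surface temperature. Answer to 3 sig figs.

T ≈ 49.3 K

I = σT⁴, so T = (I/σ)^(1/4) = (0.3339/(5.670×10⁻⁸))^(1/4) = 49.3 K.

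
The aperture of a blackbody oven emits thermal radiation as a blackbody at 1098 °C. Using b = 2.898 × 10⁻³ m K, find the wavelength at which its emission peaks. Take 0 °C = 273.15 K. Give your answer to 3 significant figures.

λ_max ≈ 2.11×10³ nm

T = 1098 °C + 273.15 = 1371.15 K.
Wien's displacement law: λ_max = b/T = (2.898×10⁻³ m·K)/(1371.15 K) = 2.114×10⁻⁶ m.
That is 2.11×10³ nm, in the infrared range.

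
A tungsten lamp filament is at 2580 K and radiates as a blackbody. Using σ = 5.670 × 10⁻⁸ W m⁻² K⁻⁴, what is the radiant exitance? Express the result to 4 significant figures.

Stefan–Boltzmann: I = σT⁴ = 5.670×10⁻⁸ × (2580)⁴ = 2.512×10⁶ W/m².

I ≈ 2.512×10⁶ W/m²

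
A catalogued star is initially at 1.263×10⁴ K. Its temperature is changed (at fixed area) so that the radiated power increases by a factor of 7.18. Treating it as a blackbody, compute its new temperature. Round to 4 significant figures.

P ∝ T⁴, so T₂/T₁ = (P₂/P₁)^(1/4) = (7.18)^(1/4) = 1.63693.
T₂ = 1.263×10⁴ × 1.63693 = 2.067×10⁴ K.

T₂ ≈ 2.067×10⁴ K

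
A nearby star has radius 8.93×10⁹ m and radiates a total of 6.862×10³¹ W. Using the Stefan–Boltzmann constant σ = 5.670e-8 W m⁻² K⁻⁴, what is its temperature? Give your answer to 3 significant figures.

T ≈ 3.32×10⁴ K

Surface area A = 4πR² = 4π(8.93×10⁹ m)² = 1.00210×10²¹ m².
P = σAT⁴ ⇒ T = (P/(σA))^(1/4) = (6.862×10³¹/(5.670×10⁻⁸×1.00210×10²¹))^(1/4) = 3.32×10⁴ K.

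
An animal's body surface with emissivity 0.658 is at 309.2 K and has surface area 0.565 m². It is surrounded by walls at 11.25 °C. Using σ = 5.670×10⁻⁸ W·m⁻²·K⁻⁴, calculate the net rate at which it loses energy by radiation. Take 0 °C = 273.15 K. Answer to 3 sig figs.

Net loss ≈ 54.8 W

Surroundings: T = 11.25 °C + 273.15 = 284.40 K.
Area A = 0.565 m².
Net radiated power P_net = εσA(T⁴ − T₀⁴) = 0.658×5.670×10⁻⁸×0.565×(309.2⁴ − 284.40⁴).
T⁴ − T₀⁴ = 9.14025×10⁹ − 6.54212×10⁹ = 2.59813×10⁹ K⁴, so P_net = 54.8 W.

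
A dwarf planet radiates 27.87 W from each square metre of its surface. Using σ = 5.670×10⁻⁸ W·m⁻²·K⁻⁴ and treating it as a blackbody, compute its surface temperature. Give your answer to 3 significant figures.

T ≈ 149 K

I = σT⁴, so T = (I/σ)^(1/4) = (27.87/(5.670×10⁻⁸))^(1/4) = 149 K.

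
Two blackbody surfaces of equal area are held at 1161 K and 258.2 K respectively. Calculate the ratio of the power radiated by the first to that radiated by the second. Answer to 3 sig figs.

With equal areas, P₁/P₂ = (T₁/T₂)⁴ = (1161/258.2)⁴ = 409.

P₁/P₂ ≈ 409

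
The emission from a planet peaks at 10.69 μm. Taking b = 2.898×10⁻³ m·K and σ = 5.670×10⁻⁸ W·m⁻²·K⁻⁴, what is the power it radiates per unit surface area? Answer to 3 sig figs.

I ≈ 306 W/m²

Wien's law: T = b/λ_max = 2.898×10⁻³/1.069×10⁻⁵ = 271.094 K.
Then I = σT⁴ = 5.670×10⁻⁸×(271.094)⁴ = 306 W/m².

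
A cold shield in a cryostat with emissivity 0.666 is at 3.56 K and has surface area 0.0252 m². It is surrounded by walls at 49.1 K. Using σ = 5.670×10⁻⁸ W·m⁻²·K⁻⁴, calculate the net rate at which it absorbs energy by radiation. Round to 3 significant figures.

Area A = 0.0252 m².
Net radiated power P_net = εσA(T⁴ − T₀⁴) = 0.666×5.670×10⁻⁸×0.0252×(3.56⁴ − 49.1⁴).
T⁴ − T₀⁴ = 160.620 − 5.81200×10⁶ = -5.81184×10⁶ K⁴, so P_net = -5.53×10⁻³ W — negative, meaning a net gain of 5.53×10⁻³ W.

Net gain ≈ 5.53×10⁻³ W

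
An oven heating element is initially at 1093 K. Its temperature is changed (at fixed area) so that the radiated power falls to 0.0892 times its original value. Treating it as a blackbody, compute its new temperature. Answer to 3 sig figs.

T₂ ≈ 597 K

P ∝ T⁴, so T₂/T₁ = (P₂/P₁)^(1/4) = (0.0892)^(1/4) = 0.546501.
T₂ = 1093 × 0.546501 = 597 K.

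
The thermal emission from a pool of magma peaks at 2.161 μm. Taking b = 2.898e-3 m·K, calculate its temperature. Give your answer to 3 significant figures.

Wien's law gives T = b/λ_max = (2.898×10⁻³ m·K)/(2.161×10⁻⁶ m) = 1.34×10³ K.

T ≈ 1.34×10³ K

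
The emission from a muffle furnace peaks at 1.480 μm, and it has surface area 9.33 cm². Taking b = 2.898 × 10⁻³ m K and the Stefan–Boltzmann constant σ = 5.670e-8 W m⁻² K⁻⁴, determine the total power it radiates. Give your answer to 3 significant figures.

P ≈ 778 W

Wien's law: T = b/λ_max = 2.898×10⁻³/1.480×10⁻⁶ = 1958.11 K.
Area A = 9.33 cm² = 9.33×10⁻⁴ m².
Then P = σAT⁴ = 5.670×10⁻⁸×9.33×10⁻⁴×(1958.11)⁴ = 778 W.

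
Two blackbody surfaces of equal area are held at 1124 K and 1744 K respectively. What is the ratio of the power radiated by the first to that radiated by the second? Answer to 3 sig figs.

P₁/P₂ ≈ 0.173

With equal areas, P₁/P₂ = (T₁/T₂)⁴ = (1124/1744)⁴ = 0.173.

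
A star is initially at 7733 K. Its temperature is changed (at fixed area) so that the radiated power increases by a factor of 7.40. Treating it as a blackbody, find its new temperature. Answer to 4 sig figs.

P ∝ T⁴, so T₂/T₁ = (P₂/P₁)^(1/4) = (7.40)^(1/4) = 1.64933.
T₂ = 7733 × 1.64933 = 1.275×10⁴ K.

T₂ ≈ 1.275×10⁴ K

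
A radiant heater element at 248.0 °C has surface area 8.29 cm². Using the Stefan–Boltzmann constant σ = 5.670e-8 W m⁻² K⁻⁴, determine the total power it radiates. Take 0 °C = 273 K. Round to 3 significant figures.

P ≈ 3.46 W

T = 248.0 °C + 273 = 521.0 K.
Area A = 8.29 cm² = 8.29×10⁻⁴ m².
P = σAT⁴ = 5.670×10⁻⁸ × 8.29×10⁻⁴ × (521.0)⁴ = 3.46 W.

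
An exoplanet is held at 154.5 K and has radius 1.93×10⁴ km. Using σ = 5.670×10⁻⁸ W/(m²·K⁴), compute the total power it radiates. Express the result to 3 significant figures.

Surface area A = 4πR² = 4π(1.93×10⁷ m)² = 4.68085×10¹⁵ m².
P = σAT⁴ = 5.670×10⁻⁸ × 4.68085×10¹⁵ × (154.5)⁴ = 1.51×10¹⁷ W.

P ≈ 1.51×10¹⁷ W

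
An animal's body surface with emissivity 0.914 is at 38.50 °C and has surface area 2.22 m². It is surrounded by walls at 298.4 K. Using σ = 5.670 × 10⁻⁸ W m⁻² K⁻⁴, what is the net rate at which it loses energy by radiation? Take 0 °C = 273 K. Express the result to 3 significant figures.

Net loss ≈ 171 W

T = 38.50 °C + 273 = 311.50 K.
Area A = 2.22 m².
Net radiated power P_net = εσA(T⁴ − T₀⁴) = 0.914×5.670×10⁻⁸×2.22×(311.50⁴ − 298.4⁴).
T⁴ − T₀⁴ = 9.41526×10⁹ − 7.92858×10⁹ = 1.48668×10⁹ K⁴, so P_net = 171 W.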